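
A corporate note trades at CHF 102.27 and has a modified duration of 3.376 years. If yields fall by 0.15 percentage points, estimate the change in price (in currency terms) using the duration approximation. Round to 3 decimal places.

Duration approximation: ΔP/P ≈ -D_mod · Δy = -3.376 × (-0.0015) = +0.005064.
ΔP ≈ 102.27 × (+0.005064) = +0.51789528.

+CHF 0.518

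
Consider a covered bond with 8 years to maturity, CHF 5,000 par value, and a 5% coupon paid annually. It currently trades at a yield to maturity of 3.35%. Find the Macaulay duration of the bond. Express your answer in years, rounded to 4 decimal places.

Periodic yield y = 0.0335. Discount each cash flow and weight by its year:
  t   CF        PV=CF/(1+0.0335)^t    t·PV
  1       250.00       241.8965       241.8965
  2       250.00       234.0556       468.1112
  3       250.00       226.4689       679.4067
  4       250.00       219.1281       876.5124
  5       250.00       212.0253     1,060.1263
  6       250.00       205.1526     1,230.9159
  7       250.00       198.5028     1,389.5196
  8     5,250.00     4,033.4387    32,267.5092
  Σ                  5,570.6684    38,213.9978
Price P = Σ PV = 5,570.6684.
Macaulay duration = Σ(t·PV) / P = 38,213.9978 / 5,570.6684 = 6.85986 years.

6.8599 years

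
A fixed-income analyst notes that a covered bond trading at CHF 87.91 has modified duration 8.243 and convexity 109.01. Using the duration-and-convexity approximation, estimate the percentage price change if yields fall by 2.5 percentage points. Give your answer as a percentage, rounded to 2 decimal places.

+24.01%

Duration effect: -D_mod·Δy = -8.243 × (-0.025) = +0.206075
Convexity effect: ½·C·(Δy)² = 0.5 × 109.01 × (-0.025)² = +0.034065625
ΔP/P ≈ +0.206075 + 0.034065625 = +0.240140625
= +24.0140625%.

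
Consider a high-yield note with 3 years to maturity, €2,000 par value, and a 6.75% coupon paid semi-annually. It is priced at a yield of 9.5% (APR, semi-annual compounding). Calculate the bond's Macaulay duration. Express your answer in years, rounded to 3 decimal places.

2.755 years

Periodic yield y = 0.0475. Discount each cash flow and weight by its period:
  t   CF        PV=CF/(1+0.0475)^t    t·PV
  1        67.50        64.4391        64.4391
  2        67.50        61.5171       123.0342
  3        67.50        58.7275       176.1826
  4        67.50        56.0645       224.2578
  5        67.50        53.5222       267.6108
  6     2,067.50     1,565.0252     9,390.1511
  Σ                  1,859.2955    10,245.6756
Price P = Σ PV = 1,859.2955.
Macaulay duration = Σ(t·PV) / P = 10,245.6756 / 1,859.2955 = 5.51051 half-year periods.
In years: 5.51051 / 2 = 2.75526 years.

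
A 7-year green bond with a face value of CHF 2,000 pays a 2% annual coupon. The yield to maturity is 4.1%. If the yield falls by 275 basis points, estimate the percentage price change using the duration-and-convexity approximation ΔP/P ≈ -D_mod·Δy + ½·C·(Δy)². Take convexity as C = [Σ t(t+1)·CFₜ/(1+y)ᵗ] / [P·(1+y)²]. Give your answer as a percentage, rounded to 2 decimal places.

With y = 0.041:
  t   CF        PV=CF/(1+0.041)^t    t·PV        t(t+1)·PV
  1        40.00        38.4246        38.4246          76.8492
  2        40.00        36.9112        73.8225         221.4674
  3        40.00        35.4575       106.3724         425.4897
  4        40.00        34.0610       136.2439         681.2195
  5        40.00        32.7195       163.5974         981.5843
  6        40.00        31.4308       188.5849       1,320.0941
  7     2,040.00     1,539.8381    10,778.8667      86,230.9335
  Σ                  1,748.8427    11,485.9123      89,937.6377
P = 1,748.8427; D_Mac = 6.56772 yrs; D_mod = 6.30905 yrs; C = 47.45580.
Duration effect: -6.30905 × (-0.0275) = +0.173499
Convexity effect: 0.5 × 47.45580 × (-0.0275)² = +0.0179442
ΔP/P ≈ +0.173499 + 0.0179442 = +0.191443 = +19.1443%.

+19.14%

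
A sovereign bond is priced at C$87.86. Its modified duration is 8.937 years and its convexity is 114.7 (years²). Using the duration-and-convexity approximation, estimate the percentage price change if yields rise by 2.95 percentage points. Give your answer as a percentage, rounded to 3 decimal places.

-21.373%

Duration effect: -D_mod·Δy = -8.937 × (+0.0295) = -0.2636415
Convexity effect: ½·C·(Δy)² = 0.5 × 114.7 × (0.0295)² = +0.0499088375
ΔP/P ≈ -0.2636415 + 0.0499088375 = -0.2137326625
= -21.37326625%.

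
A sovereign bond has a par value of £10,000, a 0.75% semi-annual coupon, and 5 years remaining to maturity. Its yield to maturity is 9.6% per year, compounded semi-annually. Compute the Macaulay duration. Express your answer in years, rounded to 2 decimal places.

4.89 years

Periodic yield y = 0.048. Discount each cash flow and weight by its period:
  t   CF        PV=CF/(1+0.048)^t    t·PV
  1        37.50        35.7824        35.7824
  2        37.50        34.1436        68.2871
  3        37.50        32.5797        97.7392
  4        37.50        31.0875       124.3501
  5        37.50        29.6637       148.3183
  6        37.50        28.3050       169.8302
  7        37.50        27.0086       189.0603
  8        37.50        25.7716       206.1726
  9        37.50        24.5912       221.3208
  10   10,037.50     6,280.7677    62,807.6771
  Σ                  6,549.7010    64,068.5382
Price P = Σ PV = 6,549.7010.
Macaulay duration = Σ(t·PV) / P = 64,068.5382 / 6,549.7010 = 9.78190 half-year periods.
In years: 9.78190 / 2 = 4.89095 years.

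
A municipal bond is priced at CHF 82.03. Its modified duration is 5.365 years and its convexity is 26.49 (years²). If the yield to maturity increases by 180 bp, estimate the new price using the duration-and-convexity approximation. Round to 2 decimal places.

Duration effect: -D_mod·Δy = -5.365 × (+0.018) = -0.096570
Convexity effect: ½·C·(Δy)² = 0.5 × 26.49 × (0.018)² = +0.00429138
ΔP/P ≈ -0.096570 + 0.00429138 = -0.09227862
New price ≈ 82.03 × (1 - 0.09227862) = 74.4603848014.

CHF 74.46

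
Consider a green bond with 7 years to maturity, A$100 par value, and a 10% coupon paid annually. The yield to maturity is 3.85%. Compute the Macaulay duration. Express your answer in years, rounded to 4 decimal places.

Periodic yield y = 0.0385. Discount each cash flow and weight by its year:
  t   CF        PV=CF/(1+0.0385)^t    t·PV
  1        10.00         9.6293         9.6293
  2        10.00         9.2723        18.5446
  3        10.00         8.9285        26.7856
  4        10.00         8.5975        34.3901
  5        10.00         8.2788        41.3940
  6        10.00         7.9719        47.8313
  7       110.00        84.4398       591.0786
  Σ                    137.1181       769.6535
Price P = Σ PV = 137.1181.
Macaulay duration = Σ(t·PV) / P = 769.6535 / 137.1181 = 5.61307 years.

5.6131 years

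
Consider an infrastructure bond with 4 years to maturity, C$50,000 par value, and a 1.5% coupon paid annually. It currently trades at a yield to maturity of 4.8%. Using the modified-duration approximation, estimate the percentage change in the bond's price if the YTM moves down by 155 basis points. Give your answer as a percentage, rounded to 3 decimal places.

Periodic yield y = 0.048. Modified duration first:
  t   CF        PV=CF/(1+0.048)^t    t·PV
  1       750.00       715.6489       715.6489
  2       750.00       682.8710     1,365.7421
  3       750.00       651.5945     1,954.7835
  4    50,750.00    42,071.7828   168,287.1313
  Σ                 44,121.8972   172,323.3058
P = 44,121.8972; D_Mac = 3.90562 yrs; D_mod = 3.90562/(1+0.048) = 3.72674 yrs.
ΔP/P ≈ -D_mod · Δy = -3.72674 × (-0.0155) = +0.057764 = +5.7764%.

+5.776%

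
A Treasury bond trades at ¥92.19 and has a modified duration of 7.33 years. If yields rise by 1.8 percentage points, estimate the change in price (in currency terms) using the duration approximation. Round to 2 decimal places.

-¥12.16

Duration approximation: ΔP/P ≈ -D_mod · Δy = -7.33 × (+0.018) = -0.131940.
ΔP ≈ 92.19 × (-0.131940) = -12.1635486.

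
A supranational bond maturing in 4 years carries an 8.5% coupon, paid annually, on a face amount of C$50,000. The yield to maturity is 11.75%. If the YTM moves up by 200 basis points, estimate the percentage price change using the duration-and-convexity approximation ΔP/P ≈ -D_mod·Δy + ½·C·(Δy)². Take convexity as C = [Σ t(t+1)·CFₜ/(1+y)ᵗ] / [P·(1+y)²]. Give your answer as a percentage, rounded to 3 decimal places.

-6.044%

With y = 0.1175:
  t   CF        PV=CF/(1+0.1175)^t    t·PV        t(t+1)·PV
  1     4,250.00     3,803.1320     3,803.1320       7,606.2640
  2     4,250.00     3,403.2501     6,806.5002      20,419.5006
  3     4,250.00     3,045.4140     9,136.2419      36,544.9676
  4    54,250.00    34,786.4103   139,145.6413     695,728.2064
  Σ                 45,038.2064   158,891.5154     760,298.9385
P = 45,038.2064; D_Mac = 3.52793 yrs; D_mod = 3.15698 yrs; C = 13.51787.
Duration effect: -3.15698 × (+0.02) = -0.063140
Convexity effect: 0.5 × 13.51787 × (0.02)² = +0.0027036
ΔP/P ≈ -0.063140 + 0.0027036 = -0.060436 = -6.0436%.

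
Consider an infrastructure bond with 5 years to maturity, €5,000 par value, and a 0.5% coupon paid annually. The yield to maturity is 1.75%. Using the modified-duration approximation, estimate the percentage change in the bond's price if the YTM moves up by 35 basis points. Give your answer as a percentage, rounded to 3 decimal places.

Periodic yield y = 0.0175. Modified duration first:
  t   CF        PV=CF/(1+0.0175)^t    t·PV
  1        25.00        24.5700        24.5700
  2        25.00        24.1474        48.2949
  3        25.00        23.7321        71.1964
  4        25.00        23.3240        93.2959
  5     5,025.00     4,607.4855    23,037.4275
  Σ                  4,703.2591    23,274.7846
P = 4,703.2591; D_Mac = 4.94865 yrs; D_mod = 4.94865/(1+0.0175) = 4.86354 yrs.
ΔP/P ≈ -D_mod · Δy = -4.86354 × (+0.0035) = -0.017022 = -1.7022%.

-1.702%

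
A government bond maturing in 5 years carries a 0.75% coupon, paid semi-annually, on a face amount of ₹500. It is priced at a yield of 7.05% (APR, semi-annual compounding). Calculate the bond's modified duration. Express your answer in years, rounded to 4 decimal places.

Periodic yield y = 0.03525. First find Macaulay duration:
  t   CF        PV=CF/(1+0.03525)^t    t·PV
  1        1.875         1.8112         1.8112
  2        1.875         1.7495         3.4990
  3        1.875         1.6899         5.0698
  4        1.875         1.6324         6.5295
  5        1.875         1.5768         7.8840
  6        1.875         1.5231         9.1386
  7        1.875         1.4712        10.2987
  8        1.875         1.4211        11.3692
  9        1.875         1.3728        12.3548
  10     501.875       354.9304     3,549.3038
  Σ                    369.1784     3,617.2585
P = 369.1784; Macaulay duration = 3,617.2585 / 369.1784 = 9.79813 half-year periods = 4.89907 years.
Modified duration = D_Mac / (1 + y) = 4.89907 / 1.03525 = 4.73225 years.

4.7323 years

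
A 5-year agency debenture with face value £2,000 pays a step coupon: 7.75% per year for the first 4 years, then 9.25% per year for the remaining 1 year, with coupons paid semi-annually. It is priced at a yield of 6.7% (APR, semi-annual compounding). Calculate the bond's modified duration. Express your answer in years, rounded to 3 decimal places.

Periodic yield y = 0.0335. First find Macaulay duration:
  t   CF        PV=CF/(1+0.0335)^t    t·PV
  1        77.50        74.9879        74.9879
  2        77.50        72.5572       145.1145
  3        77.50        70.2054       210.6161
  4        77.50        67.9297       271.7189
  5        77.50        65.7278       328.6392
  6        77.50        63.5973       381.5839
  7        77.50        61.5359       430.7511
  8        77.50        59.5412       476.3299
  9        92.50        68.7618       618.8564
  10    2,092.50     1,505.0837    15,050.8372
  Σ                  2,109.9280    17,989.4350
P = 2,109.9280; Macaulay duration = 17,989.4350 / 2,109.9280 = 8.52609 half-year periods = 4.26304 years.
Modified duration = D_Mac / (1 + y) = 4.26304 / 1.0335 = 4.12486 years.

4.125 years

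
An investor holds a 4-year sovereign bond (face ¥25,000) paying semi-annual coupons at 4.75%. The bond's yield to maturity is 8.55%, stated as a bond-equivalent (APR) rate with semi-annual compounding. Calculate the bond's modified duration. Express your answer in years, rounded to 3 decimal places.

Periodic yield y = 0.04275. First find Macaulay duration:
  t   CF        PV=CF/(1+0.04275)^t    t·PV
  1       593.75       569.4078       569.4078
  2       593.75       546.0636     1,092.1272
  3       593.75       523.6764     1,571.0293
  4       593.75       502.2071     2,008.8283
  5       593.75       481.6179     2,408.0896
  6       593.75       461.8728     2,771.2371
  7       593.75       442.9373     3,100.5610
  8    25,593.75    18,310.1683   146,481.3461
  Σ                 21,837.9512   160,002.6263
P = 21,837.9512; Macaulay duration = 160,002.6263 / 21,837.9512 = 7.32681 half-year periods = 3.66341 years.
Modified duration = D_Mac / (1 + y) = 3.66341 / 1.04275 = 3.51322 years.

3.513 years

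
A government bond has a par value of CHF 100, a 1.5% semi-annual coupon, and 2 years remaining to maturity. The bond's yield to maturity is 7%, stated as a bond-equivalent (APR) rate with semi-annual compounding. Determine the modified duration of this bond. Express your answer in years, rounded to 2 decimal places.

Periodic yield y = 0.035. First find Macaulay duration:
  t   CF        PV=CF/(1+0.035)^t    t·PV
  1         0.75         0.7246         0.7246
  2         0.75         0.7001         1.4003
  3         0.75         0.6765         2.0294
  4       100.75        87.7978       351.1912
  Σ                     89.8990       355.3455
P = 89.8990; Macaulay duration = 355.3455 / 89.8990 = 3.95272 half-year periods = 1.97636 years.
Modified duration = D_Mac / (1 + y) = 1.97636 / 1.035 = 1.90953 years.

1.91 years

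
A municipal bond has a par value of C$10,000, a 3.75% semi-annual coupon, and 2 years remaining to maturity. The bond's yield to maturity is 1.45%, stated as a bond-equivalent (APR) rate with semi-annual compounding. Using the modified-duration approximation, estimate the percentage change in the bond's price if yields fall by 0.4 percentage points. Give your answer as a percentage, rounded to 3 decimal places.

Periodic yield y = 0.00725. Modified duration first:
  t   CF        PV=CF/(1+0.00725)^t    t·PV
  1       187.50       186.1504       186.1504
  2       187.50       184.8105       369.6211
  3       187.50       183.4803       550.4409
  4    10,187.50     9,897.3406    39,589.3625
  Σ                 10,451.7819    40,695.5749
P = 10,451.7819; D_Mac = 3.89365 half-year periods = 1.94682 yrs; D_mod = 1.94682/(1+0.00725) = 1.93281 yrs.
ΔP/P ≈ -D_mod · Δy = -1.93281 × (-0.004) = +0.007731 = +0.7731%.

+0.773%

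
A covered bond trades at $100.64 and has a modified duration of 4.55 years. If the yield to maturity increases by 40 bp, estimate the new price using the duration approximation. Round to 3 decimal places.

Duration approximation: ΔP/P ≈ -D_mod · Δy = -4.55 × (+0.004) = -0.018200.
New price ≈ 100.64 × (1 - 0.018200) = 98.808352.

$98.808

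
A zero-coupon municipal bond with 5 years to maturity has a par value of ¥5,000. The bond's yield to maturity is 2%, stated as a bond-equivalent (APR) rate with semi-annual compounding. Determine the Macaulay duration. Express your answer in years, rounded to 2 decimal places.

A zero-coupon bond has a single cash flow at maturity, so its Macaulay duration equals its maturity: 5 years.
(Equivalently: 10 semi-annual periods ÷ 2 = 5 years.)

5.00 years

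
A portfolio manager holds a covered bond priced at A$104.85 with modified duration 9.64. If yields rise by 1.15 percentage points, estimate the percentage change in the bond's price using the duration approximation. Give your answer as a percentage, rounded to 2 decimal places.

Duration approximation: ΔP/P ≈ -D_mod · Δy = -9.64 × (+0.0115) = -0.110860.
As a percentage: -11.0860%.

-11.09%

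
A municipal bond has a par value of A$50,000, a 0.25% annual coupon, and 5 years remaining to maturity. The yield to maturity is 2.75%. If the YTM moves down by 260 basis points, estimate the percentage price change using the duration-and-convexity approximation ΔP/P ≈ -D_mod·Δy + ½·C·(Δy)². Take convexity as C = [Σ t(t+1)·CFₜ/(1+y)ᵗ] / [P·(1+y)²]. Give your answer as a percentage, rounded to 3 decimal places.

With y = 0.0275:
  t   CF        PV=CF/(1+0.0275)^t    t·PV        t(t+1)·PV
  1       125.00       121.6545       121.6545         243.3090
  2       125.00       118.3985       236.7971         710.3912
  3       125.00       115.2297       345.6892       1,382.7567
  4       125.00       112.1457       448.5829       2,242.9143
  5    50,125.00    43,766.8442   218,834.2209   1,313,005.3256
  Σ                 44,234.2727   219,986.9446   1,317,584.6969
P = 44,234.2727; D_Mac = 4.97322 yrs; D_mod = 4.84012 yrs; C = 28.21344.
Duration effect: -4.84012 × (-0.026) = +0.125843
Convexity effect: 0.5 × 28.21344 × (-0.026)² = +0.0095361
ΔP/P ≈ +0.125843 + 0.0095361 = +0.135379 = +13.5379%.

+13.538%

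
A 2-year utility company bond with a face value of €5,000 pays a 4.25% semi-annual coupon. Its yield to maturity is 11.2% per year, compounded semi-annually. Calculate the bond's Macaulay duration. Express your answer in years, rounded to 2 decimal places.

Periodic yield y = 0.056. Discount each cash flow and weight by its period:
  t   CF        PV=CF/(1+0.056)^t    t·PV
  1       106.25       100.6155       100.6155
  2       106.25        95.2799       190.5597
  3       106.25        90.2271       270.6814
  4     5,106.25     4,106.2596    16,425.0384
  Σ                  4,392.3821    16,986.8950
Price P = Σ PV = 4,392.3821.
Macaulay duration = Σ(t·PV) / P = 16,986.8950 / 4,392.3821 = 3.86735 half-year periods.
In years: 3.86735 / 2 = 1.93368 years.

1.93 years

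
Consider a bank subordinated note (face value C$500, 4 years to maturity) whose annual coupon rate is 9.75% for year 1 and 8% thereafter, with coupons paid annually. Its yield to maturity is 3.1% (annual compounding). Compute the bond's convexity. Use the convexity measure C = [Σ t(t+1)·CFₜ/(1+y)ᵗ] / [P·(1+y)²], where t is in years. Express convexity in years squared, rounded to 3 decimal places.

16.194

With y = 0.031:
  t   CF        PV=CF/(1+0.031)^t    t·PV        t(t+1)·PV
  1        48.75        47.2842        47.2842          94.5684
  2        40.00        37.6307        75.2615         225.7844
  3        40.00        36.4993       109.4978         437.9911
  4       540.00       477.9243     1,911.6971       9,558.4857
  Σ                    599.3385     2,143.7406      10,316.8295
P = 599.3385.
Convexity = Σ t(t+1)·PV / [P·(1+y)²] = 10,316.8295 / (599.3385 × 1.062961) = 16.19410.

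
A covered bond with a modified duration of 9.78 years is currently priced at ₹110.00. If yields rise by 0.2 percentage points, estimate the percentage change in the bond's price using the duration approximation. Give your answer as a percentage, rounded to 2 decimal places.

-1.96%

Duration approximation: ΔP/P ≈ -D_mod · Δy = -9.78 × (+0.002) = -0.019560.
As a percentage: -1.9560%.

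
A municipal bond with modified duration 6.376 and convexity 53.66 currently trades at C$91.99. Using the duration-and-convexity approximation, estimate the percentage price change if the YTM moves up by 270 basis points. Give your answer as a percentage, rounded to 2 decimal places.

-15.26%

Duration effect: -D_mod·Δy = -6.376 × (+0.027) = -0.172152
Convexity effect: ½·C·(Δy)² = 0.5 × 53.66 × (0.027)² = +0.01955907
ΔP/P ≈ -0.172152 + 0.01955907 = -0.15259293
= -15.259293%.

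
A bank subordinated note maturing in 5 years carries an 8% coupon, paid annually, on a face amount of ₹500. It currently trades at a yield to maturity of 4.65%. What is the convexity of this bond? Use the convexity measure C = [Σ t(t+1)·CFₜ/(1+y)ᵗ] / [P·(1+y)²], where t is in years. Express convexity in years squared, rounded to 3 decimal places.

With y = 0.0465:
  t   CF        PV=CF/(1+0.0465)^t    t·PV        t(t+1)·PV
  1        40.00        38.2226        38.2226          76.4453
  2        40.00        36.5243        73.0485         219.1456
  3        40.00        34.9014       104.7041         418.8163
  4        40.00        33.3506       133.4022         667.0111
  5       540.00       430.2269     2,151.1347      12,906.8080
  Σ                    573.2258     2,500.5121      14,288.2263
P = 573.2258.
Convexity = Σ t(t+1)·PV / [P·(1+y)²] = 14,288.2263 / (573.2258 × 1.095162) = 22.76010.

22.760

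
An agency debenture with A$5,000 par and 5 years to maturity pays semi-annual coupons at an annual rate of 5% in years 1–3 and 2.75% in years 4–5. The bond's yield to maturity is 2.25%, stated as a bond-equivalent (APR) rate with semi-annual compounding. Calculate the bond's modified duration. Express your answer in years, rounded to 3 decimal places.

Periodic yield y = 0.01125. First find Macaulay duration:
  t   CF        PV=CF/(1+0.01125)^t    t·PV
  1       125.00       123.6094       123.6094
  2       125.00       122.2343       244.4685
  3       125.00       120.8744       362.6233
  4       125.00       119.5297       478.1188
  5       125.00       118.2000       590.9998
  6       125.00       116.8850       701.3100
  7        68.75        63.5716       445.0010
  8        68.75        62.8643       502.9148
  9        68.75        62.1650       559.4849
  10    5,068.75     4,532.2674    45,322.6740
  Σ                  5,442.2011    49,331.2047
P = 5,442.2011; Macaulay duration = 49,331.2047 / 5,442.2011 = 9.06457 half-year periods = 4.53228 years.
Modified duration = D_Mac / (1 + y) = 4.53228 / 1.01125 = 4.48186 years.

4.482 years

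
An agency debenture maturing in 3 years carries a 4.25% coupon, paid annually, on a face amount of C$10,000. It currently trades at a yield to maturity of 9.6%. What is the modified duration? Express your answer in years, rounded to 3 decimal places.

2.618 years

Periodic yield y = 0.096. First find Macaulay duration:
  t   CF        PV=CF/(1+0.096)^t    t·PV
  1       425.00       387.7737       387.7737
  2       425.00       353.8081       707.6163
  3    10,425.00     7,918.5270    23,755.5810
  Σ                  8,660.1089    24,850.9710
P = 8,660.1089; Macaulay duration = 24,850.9710 / 8,660.1089 = 2.86959 years.
Modified duration = D_Mac / (1 + y) = 2.86959 / 1.096 = 2.61824 years.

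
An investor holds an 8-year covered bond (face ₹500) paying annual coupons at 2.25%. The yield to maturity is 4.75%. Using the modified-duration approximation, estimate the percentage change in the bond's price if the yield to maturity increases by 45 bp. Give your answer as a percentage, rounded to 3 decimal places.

-3.154%

Periodic yield y = 0.0475. Modified duration first:
  t   CF        PV=CF/(1+0.0475)^t    t·PV
  1        11.25        10.7399        10.7399
  2        11.25        10.2528        20.5057
  3        11.25         9.7879        29.3638
  4        11.25         9.3441        37.3763
  5        11.25         8.9204        44.6018
  6        11.25         8.5159        51.0951
  7        11.25         8.1297        56.9079
  8       511.25       352.6964     2,821.5715
  Σ                    418.3870     3,072.1619
P = 418.3870; D_Mac = 7.34287 yrs; D_mod = 7.34287/(1+0.0475) = 7.00990 yrs.
ΔP/P ≈ -D_mod · Δy = -7.00990 × (+0.0045) = -0.031545 = -3.1545%.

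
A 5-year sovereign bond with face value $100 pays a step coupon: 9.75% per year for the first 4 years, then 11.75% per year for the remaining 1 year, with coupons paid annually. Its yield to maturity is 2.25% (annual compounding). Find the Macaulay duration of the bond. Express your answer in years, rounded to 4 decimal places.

4.3186 years

Periodic yield y = 0.0225. Discount each cash flow and weight by its year:
  t   CF        PV=CF/(1+0.0225)^t    t·PV
  1         9.75         9.5355         9.5355
  2         9.75         9.3256        18.6513
  3         9.75         9.1204        27.3612
  4         9.75         8.9197        35.6789
  5       111.75        99.9841       499.9205
  Σ                    136.8853       591.1474
Price P = Σ PV = 136.8853.
Macaulay duration = Σ(t·PV) / P = 591.1474 / 136.8853 = 4.31856 years.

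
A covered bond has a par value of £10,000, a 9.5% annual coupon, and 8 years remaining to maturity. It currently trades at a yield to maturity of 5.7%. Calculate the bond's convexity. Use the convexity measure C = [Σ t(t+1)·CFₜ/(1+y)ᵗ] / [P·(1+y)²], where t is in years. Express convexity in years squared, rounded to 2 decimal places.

With y = 0.057:
  t   CF        PV=CF/(1+0.057)^t    t·PV        t(t+1)·PV
  1       950.00       898.7701       898.7701       1,797.5402
  2       950.00       850.3028     1,700.6057       5,101.8171
  3       950.00       804.4492     2,413.3477       9,653.3908
  4       950.00       761.0683     3,044.2734      15,221.3668
  5       950.00       720.0268     3,600.1341      21,600.8044
  6       950.00       681.1985     4,087.1910      28,610.3369
  7       950.00       644.4640     4,511.2483      36,089.9866
  8    10,950.00     7,027.7163    56,221.7303     505,995.5730
  Σ                 12,387.9962    76,477.3006     624,070.8157
P = 12,387.9962.
Convexity = Σ t(t+1)·PV / [P·(1+y)²] = 624,070.8157 / (12,387.9962 × 1.117249) = 45.09027.

45.09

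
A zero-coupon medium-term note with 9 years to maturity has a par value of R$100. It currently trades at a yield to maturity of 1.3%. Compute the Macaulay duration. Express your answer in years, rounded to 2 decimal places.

9.00 years

A zero-coupon bond has a single cash flow at maturity, so its Macaulay duration equals its maturity: 9 years.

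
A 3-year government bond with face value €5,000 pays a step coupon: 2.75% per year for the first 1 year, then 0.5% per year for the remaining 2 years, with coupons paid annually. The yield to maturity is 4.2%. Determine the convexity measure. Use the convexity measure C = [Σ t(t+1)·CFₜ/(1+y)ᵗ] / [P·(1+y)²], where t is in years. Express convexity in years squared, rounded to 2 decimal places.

With y = 0.042:
  t   CF        PV=CF/(1+0.042)^t    t·PV        t(t+1)·PV
  1       137.50       131.9578       131.9578         263.9155
  2        25.00        23.0253        46.0505         138.1516
  3     5,025.00     4,441.5332    13,324.5995      53,298.3980
  Σ                  4,596.5162    13,502.6078      53,700.4651
P = 4,596.5162.
Convexity = Σ t(t+1)·PV / [P·(1+y)²] = 53,700.4651 / (4,596.5162 × 1.085764) = 10.76004.

10.76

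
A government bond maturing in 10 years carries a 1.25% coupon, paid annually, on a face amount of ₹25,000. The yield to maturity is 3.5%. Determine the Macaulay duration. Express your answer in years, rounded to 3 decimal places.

9.388 years

Periodic yield y = 0.035. Discount each cash flow and weight by its year:
  t   CF        PV=CF/(1+0.035)^t    t·PV
  1       312.50       301.9324       301.9324
  2       312.50       291.7221       583.4442
  3       312.50       281.8571       845.5713
  4       312.50       272.3257     1,089.3028
  5       312.50       263.1166     1,315.5831
  6       312.50       254.2190     1,525.3137
  7       312.50       245.6222     1,719.3552
  8       312.50       237.3161     1,898.5289
  9       312.50       229.2909     2,063.6184
  10   25,312.50    17,944.5075   179,445.0747
  Σ                 20,321.9095   190,787.7246
Price P = Σ PV = 20,321.9095.
Macaulay duration = Σ(t·PV) / P = 190,787.7246 / 20,321.9095 = 9.38828 years.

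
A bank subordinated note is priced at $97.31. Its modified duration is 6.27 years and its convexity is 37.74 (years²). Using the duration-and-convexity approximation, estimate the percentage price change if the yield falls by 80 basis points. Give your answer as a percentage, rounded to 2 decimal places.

+5.14%

Duration effect: -D_mod·Δy = -6.27 × (-0.008) = +0.050160
Convexity effect: ½·C·(Δy)² = 0.5 × 37.74 × (-0.008)² = +0.00120768
ΔP/P ≈ +0.050160 + 0.00120768 = +0.05136768
= +5.136768%.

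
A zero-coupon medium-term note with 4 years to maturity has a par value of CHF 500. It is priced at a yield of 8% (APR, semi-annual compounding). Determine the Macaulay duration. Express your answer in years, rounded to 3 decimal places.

A zero-coupon bond has a single cash flow at maturity, so its Macaulay duration equals its maturity: 4 years.
(Equivalently: 8 semi-annual periods ÷ 2 = 4 years.)

4.000 years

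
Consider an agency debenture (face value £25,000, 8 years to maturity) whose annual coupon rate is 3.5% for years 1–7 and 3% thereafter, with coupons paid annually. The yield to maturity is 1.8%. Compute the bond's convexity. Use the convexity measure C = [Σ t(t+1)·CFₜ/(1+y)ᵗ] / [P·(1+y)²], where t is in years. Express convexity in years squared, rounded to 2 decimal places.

With y = 0.018:
  t   CF        PV=CF/(1+0.018)^t    t·PV        t(t+1)·PV
  1       875.00       859.5285       859.5285       1,719.0570
  2       875.00       844.3305     1,688.6611       5,065.9832
  3       875.00       829.4013     2,488.2039       9,952.8158
  4       875.00       814.7361     3,258.9443      16,294.7213
  5       875.00       800.3301     4,001.6506      24,009.9037
  6       875.00       786.1789     4,717.0734      33,019.5139
  7       875.00       772.2779     5,405.9453      43,247.5624
  8    25,750.00    22,325.1821   178,601.4565   1,607,413.1089
  Σ                 28,031.9654   201,021.4636   1,740,722.6662
P = 28,031.9654.
Convexity = Σ t(t+1)·PV / [P·(1+y)²] = 1,740,722.6662 / (28,031.9654 × 1.036324) = 59.92120.

59.92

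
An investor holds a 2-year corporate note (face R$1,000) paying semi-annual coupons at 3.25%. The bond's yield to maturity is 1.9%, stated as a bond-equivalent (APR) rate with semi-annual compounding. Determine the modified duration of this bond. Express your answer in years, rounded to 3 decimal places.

1.935 years

Periodic yield y = 0.0095. First find Macaulay duration:
  t   CF        PV=CF/(1+0.0095)^t    t·PV
  1        16.25        16.0971        16.0971
  2        16.25        15.9456        31.8912
  3        16.25        15.7955        47.3866
  4     1,016.25       978.5325     3,914.1301
  Σ                  1,026.3707     4,009.5050
P = 1,026.3707; Macaulay duration = 4,009.5050 / 1,026.3707 = 3.90649 half-year periods = 1.95324 years.
Modified duration = D_Mac / (1 + y) = 1.95324 / 1.0095 = 1.93486 years.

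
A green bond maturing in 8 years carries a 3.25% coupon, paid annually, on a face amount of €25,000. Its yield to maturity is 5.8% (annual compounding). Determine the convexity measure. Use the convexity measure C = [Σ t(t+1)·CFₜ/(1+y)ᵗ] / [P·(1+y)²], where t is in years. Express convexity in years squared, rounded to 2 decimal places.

With y = 0.058:
  t   CF        PV=CF/(1+0.058)^t    t·PV        t(t+1)·PV
  1       812.50       767.9584       767.9584       1,535.9168
  2       812.50       725.8586     1,451.7172       4,355.1517
  3       812.50       686.0667     2,058.2002       8,232.8009
  4       812.50       648.4563     2,593.8251      12,969.1255
  5       812.50       612.9076     3,064.5382      18,387.2290
  6       812.50       579.3078     3,475.8467      24,330.9269
  7       812.50       547.5499     3,832.8492      30,662.7938
  8    25,812.50    16,441.6246   131,532.9966   1,183,796.9695
  Σ                 21,009.7299   148,777.9317   1,284,270.9142
P = 21,009.7299.
Convexity = Σ t(t+1)·PV / [P·(1+y)²] = 1,284,270.9142 / (21,009.7299 × 1.119364) = 54.60908.

54.61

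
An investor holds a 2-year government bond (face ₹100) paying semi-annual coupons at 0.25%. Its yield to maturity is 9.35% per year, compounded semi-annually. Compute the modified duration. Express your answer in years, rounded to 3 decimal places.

1.907 years

Periodic yield y = 0.04675. First find Macaulay duration:
  t   CF        PV=CF/(1+0.04675)^t    t·PV
  1        0.125         0.1194         0.1194
  2        0.125         0.1141         0.2282
  3        0.125         0.1090         0.3270
  4      100.125        83.4009       333.6035
  Σ                     83.7434       334.2781
P = 83.7434; Macaulay duration = 334.2781 / 83.7434 = 3.99170 half-year periods = 1.99585 years.
Modified duration = D_Mac / (1 + y) = 1.99585 / 1.04675 = 1.90671 years.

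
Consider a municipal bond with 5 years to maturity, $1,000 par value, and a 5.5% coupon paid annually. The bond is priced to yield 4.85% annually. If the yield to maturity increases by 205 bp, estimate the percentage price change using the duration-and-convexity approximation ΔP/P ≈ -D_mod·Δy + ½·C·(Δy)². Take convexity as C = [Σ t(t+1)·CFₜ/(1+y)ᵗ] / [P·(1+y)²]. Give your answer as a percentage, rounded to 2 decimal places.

-8.32%

With y = 0.0485:
  t   CF        PV=CF/(1+0.0485)^t    t·PV        t(t+1)·PV
  1        55.00        52.4559        52.4559         104.9118
  2        55.00        50.0295       100.0589         300.1768
  3        55.00        47.7153       143.1458         572.5832
  4        55.00        45.5081       182.0325         910.1625
  5     1,055.00       832.5499     4,162.7496      24,976.4977
  Σ                  1,028.2587     4,640.4427      26,864.3320
P = 1,028.2587; D_Mac = 4.51291 yrs; D_mod = 4.30416 yrs; C = 23.76494.
Duration effect: -4.30416 × (+0.0205) = -0.088235
Convexity effect: 0.5 × 23.76494 × (0.0205)² = +0.0049936
ΔP/P ≈ -0.088235 + 0.0049936 = -0.083242 = -8.3242%.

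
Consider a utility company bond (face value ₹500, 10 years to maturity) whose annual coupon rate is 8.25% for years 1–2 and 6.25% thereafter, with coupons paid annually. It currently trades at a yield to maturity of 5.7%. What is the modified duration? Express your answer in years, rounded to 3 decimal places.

Periodic yield y = 0.057. First find Macaulay duration:
  t   CF        PV=CF/(1+0.057)^t    t·PV
  1        41.25        39.0255        39.0255
  2        41.25        36.9210        73.8421
  3        31.25        26.4621        79.3864
  4        31.25        25.0351       100.1406
  5        31.25        23.6851       118.4255
  6        31.25        22.4078       134.4471
  7        31.25        21.1995       148.3963
  8        31.25        20.0563       160.4501
  9        31.25        18.9747       170.7724
  10      531.25       305.1751     3,051.7508
  Σ                    538.9423     4,076.6369
P = 538.9423; Macaulay duration = 4,076.6369 / 538.9423 = 7.56414 years.
Modified duration = D_Mac / (1 + y) = 7.56414 / 1.057 = 7.15624 years.

7.156 years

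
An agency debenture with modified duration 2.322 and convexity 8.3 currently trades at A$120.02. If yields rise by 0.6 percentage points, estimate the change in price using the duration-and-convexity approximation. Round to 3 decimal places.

Duration effect: -D_mod·Δy = -2.322 × (+0.006) = -0.013932
Convexity effect: ½·C·(Δy)² = 0.5 × 8.3 × (0.006)² = +0.0001494
ΔP/P ≈ -0.013932 + 0.0001494 = -0.0137826
ΔP ≈ 120.02 × (-0.0137826) = -1.654187652.

-A$1.654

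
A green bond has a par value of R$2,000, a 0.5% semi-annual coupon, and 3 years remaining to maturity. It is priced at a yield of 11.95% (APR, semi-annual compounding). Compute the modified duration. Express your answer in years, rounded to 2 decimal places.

2.81 years

Periodic yield y = 0.05975. First find Macaulay duration:
  t   CF        PV=CF/(1+0.05975)^t    t·PV
  1         5.00         4.7181         4.7181
  2         5.00         4.4521         8.9042
  3         5.00         4.2011        12.6032
  4         5.00         3.9642        15.8568
  5         5.00         3.7407        18.7035
  6     2,005.00     1,415.4477     8,492.6862
  Σ                  1,436.5238     8,553.4720
P = 1,436.5238; Macaulay duration = 8,553.4720 / 1,436.5238 = 5.95428 half-year periods = 2.97714 years.
Modified duration = D_Mac / (1 + y) = 2.97714 / 1.05975 = 2.80929 years.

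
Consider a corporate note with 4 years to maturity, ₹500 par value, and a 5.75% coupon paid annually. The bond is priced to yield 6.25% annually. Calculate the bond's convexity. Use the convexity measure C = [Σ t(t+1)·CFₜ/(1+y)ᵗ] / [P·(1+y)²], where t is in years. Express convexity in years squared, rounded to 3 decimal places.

With y = 0.0625:
  t   CF        PV=CF/(1+0.0625)^t    t·PV        t(t+1)·PV
  1        28.75        27.0588        27.0588          54.1176
  2        28.75        25.4671        50.9343         152.8028
  3        28.75        23.9691        71.9072         287.6287
  4       528.75       414.8916     1,659.5663       8,297.8317
  Σ                    491.3866     1,809.4666       8,792.3808
P = 491.3866.
Convexity = Σ t(t+1)·PV / [P·(1+y)²] = 8,792.3808 / (491.3866 × 1.128906) = 15.84986.

15.850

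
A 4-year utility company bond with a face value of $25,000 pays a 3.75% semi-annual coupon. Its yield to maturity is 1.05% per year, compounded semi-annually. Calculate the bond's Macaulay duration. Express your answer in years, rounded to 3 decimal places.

3.766 years

Periodic yield y = 0.00525. Discount each cash flow and weight by its period:
  t   CF        PV=CF/(1+0.00525)^t    t·PV
  1       468.75       466.3019       466.3019
  2       468.75       463.8666       927.7332
  3       468.75       461.4440     1,384.3321
  4       468.75       459.0341     1,836.1364
  5       468.75       456.6368     2,283.1838
  6       468.75       454.2519     2,725.5116
  7       468.75       451.8796     3,163.1570
  8    25,468.75    24,423.8979   195,391.1834
  Σ                 27,637.3129   208,177.5395
Price P = Σ PV = 27,637.3129.
Macaulay duration = Σ(t·PV) / P = 208,177.5395 / 27,637.3129 = 7.53248 half-year periods.
In years: 7.53248 / 2 = 3.76624 years.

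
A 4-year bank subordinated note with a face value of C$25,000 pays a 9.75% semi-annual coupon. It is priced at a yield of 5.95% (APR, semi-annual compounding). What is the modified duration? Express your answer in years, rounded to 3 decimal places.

Periodic yield y = 0.02975. First find Macaulay duration:
  t   CF        PV=CF/(1+0.02975)^t    t·PV
  1     1,218.75     1,183.5397     1,183.5397
  2     1,218.75     1,149.3466     2,298.6933
  3     1,218.75     1,116.1414     3,348.4243
  4     1,218.75     1,083.8955     4,335.5821
  5     1,218.75     1,052.5812     5,262.9062
  6     1,218.75     1,022.1716     6,133.0298
  7     1,218.75       992.6406     6,948.4840
  8    26,218.75    20,737.5563   165,900.4502
  Σ                 28,337.8730   195,411.1096
P = 28,337.8730; Macaulay duration = 195,411.1096 / 28,337.8730 = 6.89576 half-year periods = 3.44788 years.
Modified duration = D_Mac / (1 + y) = 3.44788 / 1.02975 = 3.34827 years.

3.348 years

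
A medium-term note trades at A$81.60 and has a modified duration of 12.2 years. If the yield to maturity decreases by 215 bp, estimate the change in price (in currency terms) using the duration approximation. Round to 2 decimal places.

+A$21.40

Duration approximation: ΔP/P ≈ -D_mod · Δy = -12.2 × (-0.0215) = +0.262300.
ΔP ≈ 81.60 × (+0.262300) = +21.40368.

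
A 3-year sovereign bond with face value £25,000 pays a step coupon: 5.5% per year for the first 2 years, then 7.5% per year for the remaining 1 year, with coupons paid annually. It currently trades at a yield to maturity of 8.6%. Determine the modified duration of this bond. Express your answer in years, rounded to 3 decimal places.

2.617 years

Periodic yield y = 0.086. First find Macaulay duration:
  t   CF        PV=CF/(1+0.086)^t    t·PV
  1     1,375.00     1,266.1142     1,266.1142
  2     1,375.00     1,165.8510     2,331.7020
  3    26,875.00    20,982.5853    62,947.7559
  Σ                 23,414.5505    66,545.5720
P = 23,414.5505; Macaulay duration = 66,545.5720 / 23,414.5505 = 2.84206 years.
Modified duration = D_Mac / (1 + y) = 2.84206 / 1.086 = 2.61700 years.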